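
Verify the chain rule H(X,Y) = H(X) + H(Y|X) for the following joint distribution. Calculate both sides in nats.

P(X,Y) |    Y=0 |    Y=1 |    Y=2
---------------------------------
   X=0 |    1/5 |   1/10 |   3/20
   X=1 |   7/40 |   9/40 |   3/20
H(X,Y) = 1.7619, H(X) = 0.6881, H(Y|X) = 1.0738 (all in nats)

Chain rule: H(X,Y) = H(X) + H(Y|X)

Left side — joint entropy directly:
H(X,Y) = -Σ p(x,y) log p(x,y) = 1.7619 nats

Right side — compute H(Y|X) from the conditional distributions:
P(X) = (9/20, 11/20), so H(X) = 0.6881 nats
H(Y|X) = Σ_x P(X=x) · H(Y|X=x):
  P(Y|X=0) = (4/9, 2/9, 1/3), H(Y|X=0) = 1.0609, weight P(X=0) = 9/20
  P(Y|X=1) = (7/22, 9/22, 3/11), H(Y|X=1) = 1.0844, weight P(X=1) = 11/20
H(Y|X) = 1.0738 nats

H(X) + H(Y|X) = 0.6881 + 1.0738 = 1.7619 nats

Both sides equal 1.7619 nats. ✓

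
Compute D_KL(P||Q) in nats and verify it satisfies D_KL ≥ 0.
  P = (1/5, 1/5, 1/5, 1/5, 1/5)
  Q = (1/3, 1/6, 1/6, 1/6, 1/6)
0.0437 nats

KL divergence satisfies the Gibbs inequality: D_KL(P||Q) ≥ 0 for all distributions P, Q.

D_KL(P||Q) = Σ p(x) log(p(x)/q(x))
Term by term:
  x=0: 1/5 × log_e[(1/5)/(1/3)] = -0.1022
  x=1: 1/5 × log_e[(1/5)/(1/6)] = 0.0365
  x=2: 1/5 × log_e[(1/5)/(1/6)] = 0.0365
  x=3: 1/5 × log_e[(1/5)/(1/6)] = 0.0365
  x=4: 1/5 × log_e[(1/5)/(1/6)] = 0.0365
D_KL(P||Q) = 0.0437 nats

D_KL(P||Q) = 0.0437 ≥ 0 ✓

This non-negativity is a fundamental property: relative entropy cannot be negative because it measures how different Q is from P.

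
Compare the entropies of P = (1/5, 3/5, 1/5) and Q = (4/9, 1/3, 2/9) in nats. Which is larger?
Q

Computing entropies in nats:
H(P) = 0.9503
H(Q) = 1.0609

Distribution Q has higher entropy.

Intuition: The distribution closer to uniform (more spread out) has higher entropy.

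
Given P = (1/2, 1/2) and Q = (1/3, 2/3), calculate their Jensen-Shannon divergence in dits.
0.0062 dits

Jensen-Shannon divergence is:
JSD(P||Q) = 0.5 × D_KL(P||M) + 0.5 × D_KL(Q||M)
where M = 0.5 × (P + Q) is the mixture distribution.

M = 0.5 × (1/2, 1/2) + 0.5 × (1/3, 2/3) = (5/12, 7/12)

D_KL(P||M) = 0.0061 dits
D_KL(Q||M) = 0.0064 dits

JSD(P||Q) = 0.5 × 0.0061 + 0.5 × 0.0064 = 0.0062 dits

Unlike KL divergence, JSD is symmetric and bounded: 0 ≤ JSD ≤ log(2).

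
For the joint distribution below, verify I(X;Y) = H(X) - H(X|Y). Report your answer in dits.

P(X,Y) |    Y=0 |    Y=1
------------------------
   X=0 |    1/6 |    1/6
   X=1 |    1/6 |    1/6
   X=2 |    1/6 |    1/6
I(X;Y) = 0.0000 dits

Mutual information has multiple equivalent forms:
- I(X;Y) = H(X) - H(X|Y)
- I(X;Y) = H(Y) - H(Y|X)
- I(X;Y) = H(X) + H(Y) - H(X,Y)

Computing all quantities:
H(X) = 0.4771, H(Y) = 0.3010, H(X,Y) = 0.7782
H(X|Y) = 0.4771, H(Y|X) = 0.3010

Verification:
H(X) - H(X|Y) = 0.4771 - 0.4771 = 0.0000
H(Y) - H(Y|X) = 0.3010 - 0.3010 = 0.0000
H(X) + H(Y) - H(X,Y) = 0.4771 + 0.3010 - 0.7782 = 0.0000

All forms give I(X;Y) = 0.0000 dits. ✓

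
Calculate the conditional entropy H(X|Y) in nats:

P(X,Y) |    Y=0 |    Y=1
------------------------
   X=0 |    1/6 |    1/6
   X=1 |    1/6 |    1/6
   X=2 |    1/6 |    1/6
1.0986 nats

Using the chain rule: H(X|Y) = H(X,Y) - H(Y)

First, compute H(X,Y) = 1.7918 nats

Marginal P(Y) = (1/2, 1/2)
H(Y) = 0.6931 nats

H(X|Y) = H(X,Y) - H(Y) = 1.7918 - 0.6931 = 1.0986 nats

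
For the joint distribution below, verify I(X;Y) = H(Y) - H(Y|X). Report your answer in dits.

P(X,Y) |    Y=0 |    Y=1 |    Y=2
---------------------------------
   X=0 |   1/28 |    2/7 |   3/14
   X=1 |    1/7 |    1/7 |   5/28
I(X;Y) = 0.0251 dits

Mutual information has multiple equivalent forms:
- I(X;Y) = H(X) - H(X|Y)
- I(X;Y) = H(Y) - H(Y|X)
- I(X;Y) = H(X) + H(Y) - H(X,Y)

Computing all quantities:
H(X) = 0.2999, H(Y) = 0.4507, H(X,Y) = 0.7256
H(X|Y) = 0.2748, H(Y|X) = 0.4256

Verification:
H(X) - H(X|Y) = 0.2999 - 0.2748 = 0.0251
H(Y) - H(Y|X) = 0.4507 - 0.4256 = 0.0251
H(X) + H(Y) - H(X,Y) = 0.2999 + 0.4507 - 0.7256 = 0.0251

All forms give I(X;Y) = 0.0251 dits. ✓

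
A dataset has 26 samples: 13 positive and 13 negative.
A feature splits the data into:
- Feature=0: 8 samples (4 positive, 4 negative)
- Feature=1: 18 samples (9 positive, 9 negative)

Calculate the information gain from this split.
0.0000 bits

Information Gain = H(Y) - H(Y|Feature)

Before split:
P(positive) = 13/26 = 0.5000
H(Y) = 1.0000 bits

After split:
Feature=0: H = 1.0000 bits (weight = 8/26)
Feature=1: H = 1.0000 bits (weight = 18/26)
H(Y|Feature) = (8/26)×1.0000 + (18/26)×1.0000 = 1.0000 bits

Information Gain = 1.0000 - 1.0000 = 0.0000 bits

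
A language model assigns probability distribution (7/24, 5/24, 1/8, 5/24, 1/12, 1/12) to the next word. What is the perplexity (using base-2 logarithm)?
5.4035

Perplexity is 2^H (or exp(H) for natural log).

First, H = -Σ p log p = 2.4339 bits
Perplexity = 2^2.4339 = 5.4035

Interpretation: The model's uncertainty is equivalent to choosing uniformly among 5.4 options.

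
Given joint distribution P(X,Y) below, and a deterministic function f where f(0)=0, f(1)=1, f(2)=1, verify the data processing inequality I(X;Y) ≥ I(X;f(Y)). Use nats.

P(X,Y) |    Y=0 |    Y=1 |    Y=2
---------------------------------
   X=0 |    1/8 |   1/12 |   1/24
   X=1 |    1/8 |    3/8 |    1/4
I(X;Y) = 0.0521, I(X;f(Y)) = 0.0511, inequality holds: 0.0521 ≥ 0.0511

Data Processing Inequality: For any Markov chain X → Y → Z, we have I(X;Y) ≥ I(X;Z).

Here Z = f(Y) is a deterministic function of Y, forming X → Y → Z.

Original I(X;Y) = 0.0521 nats

After applying f:
P(X,Z) where Z=f(Y):
- P(X,Z=0) = P(X,Y=0)
- P(X,Z=1) = P(X,Y=1) + P(X,Y=2)

I(X;Z) = I(X;f(Y)) = 0.0511 nats

Verification: 0.0521 ≥ 0.0511 ✓

Information cannot be created by processing; the function f can only lose information about X.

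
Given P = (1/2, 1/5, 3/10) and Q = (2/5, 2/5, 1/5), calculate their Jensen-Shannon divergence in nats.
0.0248 nats

Jensen-Shannon divergence is:
JSD(P||Q) = 0.5 × D_KL(P||M) + 0.5 × D_KL(Q||M)
where M = 0.5 × (P + Q) is the mixture distribution.

M = 0.5 × (1/2, 1/5, 3/10) + 0.5 × (2/5, 2/5, 1/5) = (9/20, 3/10, 1/4)

D_KL(P||M) = 0.0263 nats
D_KL(Q||M) = 0.0233 nats

JSD(P||Q) = 0.5 × 0.0263 + 0.5 × 0.0233 = 0.0248 nats

Unlike KL divergence, JSD is symmetric and bounded: 0 ≤ JSD ≤ log(2).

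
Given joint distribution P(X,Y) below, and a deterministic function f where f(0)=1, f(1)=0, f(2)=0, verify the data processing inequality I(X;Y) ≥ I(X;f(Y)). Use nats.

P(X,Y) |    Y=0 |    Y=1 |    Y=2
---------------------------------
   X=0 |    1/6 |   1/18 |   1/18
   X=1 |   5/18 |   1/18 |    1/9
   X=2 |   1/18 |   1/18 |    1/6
I(X;Y) = 0.0834, I(X;f(Y)) = 0.0732, inequality holds: 0.0834 ≥ 0.0732

Data Processing Inequality: For any Markov chain X → Y → Z, we have I(X;Y) ≥ I(X;Z).

Here Z = f(Y) is a deterministic function of Y, forming X → Y → Z.

Original I(X;Y) = 0.0834 nats

After applying f:
P(X,Z) where Z=f(Y):
- P(X,Z=0) = P(X,Y=1) + P(X,Y=2)
- P(X,Z=1) = P(X,Y=0)

I(X;Z) = I(X;f(Y)) = 0.0732 nats

Verification: 0.0834 ≥ 0.0732 ✓

Information cannot be created by processing; the function f can only lose information about X.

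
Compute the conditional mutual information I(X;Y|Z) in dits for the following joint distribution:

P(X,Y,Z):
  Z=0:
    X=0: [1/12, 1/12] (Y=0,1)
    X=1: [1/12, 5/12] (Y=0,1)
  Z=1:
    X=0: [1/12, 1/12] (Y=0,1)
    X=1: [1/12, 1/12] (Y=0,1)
0.0148 dits

Conditional mutual information: I(X;Y|Z) = H(X|Z) + H(Y|Z) - H(X,Y|Z)

H(Z) = 0.2764
H(X,Z) = 0.5396 → H(X|Z) = 0.2632
H(Y,Z) = 0.5396 → H(Y|Z) = 0.2632
H(X,Y,Z) = 0.7879 → H(X,Y|Z) = 0.5115

I(X;Y|Z) = 0.2632 + 0.2632 - 0.5115 = 0.0148 dits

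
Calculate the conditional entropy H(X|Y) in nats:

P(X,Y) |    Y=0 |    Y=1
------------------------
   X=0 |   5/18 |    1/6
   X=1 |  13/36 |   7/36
0.6866 nats

Using the chain rule: H(X|Y) = H(X,Y) - H(Y)

First, compute H(X,Y) = 1.3407 nats

Marginal P(Y) = (23/36, 13/36)
H(Y) = 0.6541 nats

H(X|Y) = H(X,Y) - H(Y) = 1.3407 - 0.6541 = 0.6866 nats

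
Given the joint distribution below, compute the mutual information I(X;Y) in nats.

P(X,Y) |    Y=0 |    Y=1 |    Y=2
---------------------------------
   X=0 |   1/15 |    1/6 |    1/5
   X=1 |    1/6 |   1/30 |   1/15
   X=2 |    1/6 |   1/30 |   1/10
0.1141 nats

Mutual information: I(X;Y) = H(X) + H(Y) - H(X,Y)

Marginals:
P(X) = (13/30, 4/15, 3/10), H(X) = 1.0760 nats
P(Y) = (2/5, 7/30, 11/30), H(Y) = 1.0740 nats

Joint entropy: H(X,Y) = 2.0358 nats

I(X;Y) = 1.0760 + 1.0740 - 2.0358 = 0.1141 nats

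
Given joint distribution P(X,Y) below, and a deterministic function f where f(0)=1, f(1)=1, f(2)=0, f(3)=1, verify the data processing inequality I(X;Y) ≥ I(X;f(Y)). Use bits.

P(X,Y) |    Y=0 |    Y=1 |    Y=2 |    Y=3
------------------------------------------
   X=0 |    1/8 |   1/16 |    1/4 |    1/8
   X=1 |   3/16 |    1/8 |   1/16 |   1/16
I(X;Y) = 0.1153, I(X;f(Y)) = 0.0797, inequality holds: 0.1153 ≥ 0.0797

Data Processing Inequality: For any Markov chain X → Y → Z, we have I(X;Y) ≥ I(X;Z).

Here Z = f(Y) is a deterministic function of Y, forming X → Y → Z.

Original I(X;Y) = 0.1153 bits

After applying f:
P(X,Z) where Z=f(Y):
- P(X,Z=0) = P(X,Y=2)
- P(X,Z=1) = P(X,Y=0) + P(X,Y=1) + P(X,Y=3)

I(X;Z) = I(X;f(Y)) = 0.0797 bits

Verification: 0.1153 ≥ 0.0797 ✓

Information cannot be created by processing; the function f can only lose information about X.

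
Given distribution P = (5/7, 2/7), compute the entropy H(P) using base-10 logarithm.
0.2598 dits

Shannon entropy is H(X) = -Σ p(x) log p(x).

For P = (5/7, 2/7):
H = -5/7 × log_10(5/7) -2/7 × log_10(2/7)
H = 0.2598 dits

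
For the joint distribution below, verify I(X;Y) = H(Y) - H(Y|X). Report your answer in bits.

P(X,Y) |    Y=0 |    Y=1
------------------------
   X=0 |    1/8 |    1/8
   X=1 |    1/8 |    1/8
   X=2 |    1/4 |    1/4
I(X;Y) = 0.0000 bits

Mutual information has multiple equivalent forms:
- I(X;Y) = H(X) - H(X|Y)
- I(X;Y) = H(Y) - H(Y|X)
- I(X;Y) = H(X) + H(Y) - H(X,Y)

Computing all quantities:
H(X) = 1.5000, H(Y) = 1.0000, H(X,Y) = 2.5000
H(X|Y) = 1.5000, H(Y|X) = 1.0000

Verification:
H(X) - H(X|Y) = 1.5000 - 1.5000 = 0.0000
H(Y) - H(Y|X) = 1.0000 - 1.0000 = 0.0000
H(X) + H(Y) - H(X,Y) = 1.5000 + 1.0000 - 2.5000 = 0.0000

All forms give I(X;Y) = 0.0000 bits. ✓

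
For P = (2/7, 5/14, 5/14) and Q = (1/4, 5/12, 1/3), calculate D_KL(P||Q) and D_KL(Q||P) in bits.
D_KL(P||Q) = 0.0112, D_KL(Q||P) = 0.0113

KL divergence is not symmetric: D_KL(P||Q) ≠ D_KL(Q||P) in general.

D_KL(P||Q) = 0.0112 bits
D_KL(Q||P) = 0.0113 bits

No, they are not equal!

This asymmetry is why KL divergence is not a true distance metric.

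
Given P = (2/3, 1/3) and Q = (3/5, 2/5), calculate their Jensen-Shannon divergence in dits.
0.0010 dits

Jensen-Shannon divergence is:
JSD(P||Q) = 0.5 × D_KL(P||M) + 0.5 × D_KL(Q||M)
where M = 0.5 × (P + Q) is the mixture distribution.

M = 0.5 × (2/3, 1/3) + 0.5 × (3/5, 2/5) = (19/30, 11/30)

D_KL(P||M) = 0.0011 dits
D_KL(Q||M) = 0.0010 dits

JSD(P||Q) = 0.5 × 0.0011 + 0.5 × 0.0010 = 0.0010 dits

Unlike KL divergence, JSD is symmetric and bounded: 0 ≤ JSD ≤ log(2).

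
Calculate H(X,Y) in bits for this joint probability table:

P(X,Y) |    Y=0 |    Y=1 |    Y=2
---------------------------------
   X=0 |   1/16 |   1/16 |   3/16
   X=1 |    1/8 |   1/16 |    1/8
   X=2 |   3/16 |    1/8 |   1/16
3.0306 bits

Joint entropy is H(X,Y) = -Σ_{x,y} p(x,y) log p(x,y).

Summing over all non-zero entries:
H(X,Y) = -[1/16·log_2(1/16) + 1/16·log_2(1/16) + 3/16·log_2(3/16) + 1/8·log_2(1/8) + 1/16·log_2(1/16) + 1/8·log_2(1/8) + 3/16·log_2(3/16) + 1/8·log_2(1/8) + 1/16·log_2(1/16)]
H(X,Y) = 3.0306 bits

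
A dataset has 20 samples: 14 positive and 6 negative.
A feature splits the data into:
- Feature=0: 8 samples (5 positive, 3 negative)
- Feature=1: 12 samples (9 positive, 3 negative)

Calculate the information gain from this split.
0.0128 bits

Information Gain = H(Y) - H(Y|Feature)

Before split:
P(positive) = 14/20 = 0.7000
H(Y) = 0.8813 bits

After split:
Feature=0: H = 0.9544 bits (weight = 8/20)
Feature=1: H = 0.8113 bits (weight = 12/20)
H(Y|Feature) = (8/20)×0.9544 + (12/20)×0.8113 = 0.8685 bits

Information Gain = 0.8813 - 0.8685 = 0.0128 bits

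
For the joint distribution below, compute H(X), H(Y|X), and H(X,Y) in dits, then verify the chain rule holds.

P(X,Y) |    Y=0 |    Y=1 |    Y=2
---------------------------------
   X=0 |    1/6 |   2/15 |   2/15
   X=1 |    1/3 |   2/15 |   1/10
H(X,Y) = 0.7388, H(X) = 0.2972, H(Y|X) = 0.4416 (all in dits)

Chain rule: H(X,Y) = H(X) + H(Y|X)

Left side — joint entropy directly:
H(X,Y) = -Σ p(x,y) log p(x,y) = 0.7388 dits

Right side — compute H(Y|X) from the conditional distributions:
P(X) = (13/30, 17/30), so H(X) = 0.2972 dits
H(Y|X) = Σ_x P(X=x) · H(Y|X=x):
  P(Y|X=0) = (5/13, 4/13, 4/13), H(Y|X=0) = 0.4746, weight P(X=0) = 13/30
  P(Y|X=1) = (10/17, 4/17, 3/17), H(Y|X=1) = 0.4164, weight P(X=1) = 17/30
H(Y|X) = 0.4416 dits

H(X) + H(Y|X) = 0.2972 + 0.4416 = 0.7388 dits

Both sides equal 0.7388 dits. ✓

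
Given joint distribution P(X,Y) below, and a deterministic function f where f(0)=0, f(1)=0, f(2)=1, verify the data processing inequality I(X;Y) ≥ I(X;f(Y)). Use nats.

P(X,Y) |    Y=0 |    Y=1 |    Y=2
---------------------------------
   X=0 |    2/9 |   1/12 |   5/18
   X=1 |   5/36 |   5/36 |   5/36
I(X;Y) = 0.0264, I(X;f(Y)) = 0.0103, inequality holds: 0.0264 ≥ 0.0103

Data Processing Inequality: For any Markov chain X → Y → Z, we have I(X;Y) ≥ I(X;Z).

Here Z = f(Y) is a deterministic function of Y, forming X → Y → Z.

Original I(X;Y) = 0.0264 nats

After applying f:
P(X,Z) where Z=f(Y):
- P(X,Z=0) = P(X,Y=0) + P(X,Y=1)
- P(X,Z=1) = P(X,Y=2)

I(X;Z) = I(X;f(Y)) = 0.0103 nats

Verification: 0.0264 ≥ 0.0103 ✓

Information cannot be created by processing; the function f can only lose information about X.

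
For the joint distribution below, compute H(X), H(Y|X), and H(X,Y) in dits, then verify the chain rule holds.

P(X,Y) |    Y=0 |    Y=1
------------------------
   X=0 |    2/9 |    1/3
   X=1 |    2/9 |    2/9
H(X,Y) = 0.5945, H(X) = 0.2983, H(Y|X) = 0.2962 (all in dits)

Chain rule: H(X,Y) = H(X) + H(Y|X)

Left side — joint entropy directly:
H(X,Y) = -Σ p(x,y) log p(x,y) = 0.5945 dits

Right side — compute H(Y|X) from the conditional distributions:
P(X) = (5/9, 4/9), so H(X) = 0.2983 dits
H(Y|X) = Σ_x P(X=x) · H(Y|X=x):
  P(Y|X=0) = (2/5, 3/5), H(Y|X=0) = 0.2923, weight P(X=0) = 5/9
  P(Y|X=1) = (1/2, 1/2), H(Y|X=1) = 0.3010, weight P(X=1) = 4/9
H(Y|X) = 0.2962 dits

H(X) + H(Y|X) = 0.2983 + 0.2962 = 0.5945 dits

Both sides equal 0.5945 dits. ✓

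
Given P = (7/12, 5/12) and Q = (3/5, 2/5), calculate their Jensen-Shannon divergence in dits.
0.0001 dits

Jensen-Shannon divergence is:
JSD(P||Q) = 0.5 × D_KL(P||M) + 0.5 × D_KL(Q||M)
where M = 0.5 × (P + Q) is the mixture distribution.

M = 0.5 × (7/12, 5/12) + 0.5 × (3/5, 2/5) = (0.591667, 0.408333)

D_KL(P||M) = 0.0001 dits
D_KL(Q||M) = 0.0001 dits

JSD(P||Q) = 0.5 × 0.0001 + 0.5 × 0.0001 = 0.0001 dits

Unlike KL divergence, JSD is symmetric and bounded: 0 ≤ JSD ≤ log(2).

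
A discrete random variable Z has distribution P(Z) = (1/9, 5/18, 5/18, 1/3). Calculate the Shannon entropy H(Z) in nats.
1.3220 nats

Shannon entropy is H(X) = -Σ p(x) log p(x).

For P = (1/9, 5/18, 5/18, 1/3):
H = -1/9 × log_e(1/9) -5/18 × log_e(5/18) -5/18 × log_e(5/18) -1/3 × log_e(1/3)
H = 1.3220 nats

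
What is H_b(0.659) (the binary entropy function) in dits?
0.2787 dits

The binary entropy function is:
H(p) = -p log(p) - (1-p) log(1-p)

H(0.659) = -0.659 × log_10(0.659) - 0.341 × log_10(0.341)
H(0.659) = 0.2787 dits

Note: Binary entropy is maximized at p=0.5 (H=1 bit) and minimized at p=0 or p=1 (H=0).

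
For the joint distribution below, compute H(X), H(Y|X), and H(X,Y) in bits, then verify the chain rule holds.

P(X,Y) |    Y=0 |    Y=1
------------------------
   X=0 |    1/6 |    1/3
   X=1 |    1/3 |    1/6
H(X,Y) = 1.9183, H(X) = 1.0000, H(Y|X) = 0.9183 (all in bits)

Chain rule: H(X,Y) = H(X) + H(Y|X)

Left side — joint entropy directly:
H(X,Y) = -Σ p(x,y) log p(x,y) = 1.9183 bits

Right side — compute H(Y|X) from the conditional distributions:
P(X) = (1/2, 1/2), so H(X) = 1.0000 bits
H(Y|X) = Σ_x P(X=x) · H(Y|X=x):
  P(Y|X=0) = (1/3, 2/3), H(Y|X=0) = 0.9183, weight P(X=0) = 1/2
  P(Y|X=1) = (2/3, 1/3), H(Y|X=1) = 0.9183, weight P(X=1) = 1/2
H(Y|X) = 0.9183 bits

H(X) + H(Y|X) = 1.0000 + 0.9183 = 1.9183 bits

Both sides equal 1.9183 bits. ✓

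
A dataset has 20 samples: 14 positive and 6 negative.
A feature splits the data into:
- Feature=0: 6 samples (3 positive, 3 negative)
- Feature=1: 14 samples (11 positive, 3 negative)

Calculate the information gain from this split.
0.0566 bits

Information Gain = H(Y) - H(Y|Feature)

Before split:
P(positive) = 14/20 = 0.7000
H(Y) = 0.8813 bits

After split:
Feature=0: H = 1.0000 bits (weight = 6/20)
Feature=1: H = 0.7496 bits (weight = 14/20)
H(Y|Feature) = (6/20)×1.0000 + (14/20)×0.7496 = 0.8247 bits

Information Gain = 0.8813 - 0.8247 = 0.0566 bits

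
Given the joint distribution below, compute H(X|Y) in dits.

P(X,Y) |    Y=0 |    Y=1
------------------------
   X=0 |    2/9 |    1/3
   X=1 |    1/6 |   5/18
0.2982 dits

Using the chain rule: H(X|Y) = H(X,Y) - H(Y)

First, compute H(X,Y) = 0.5884 dits

Marginal P(Y) = (7/18, 11/18)
H(Y) = 0.2902 dits

H(X|Y) = H(X,Y) - H(Y) = 0.5884 - 0.2902 = 0.2982 dits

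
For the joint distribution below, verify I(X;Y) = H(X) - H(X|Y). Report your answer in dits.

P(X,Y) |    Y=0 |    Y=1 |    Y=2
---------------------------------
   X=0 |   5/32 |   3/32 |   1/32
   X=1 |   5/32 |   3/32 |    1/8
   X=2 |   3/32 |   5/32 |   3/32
I(X;Y) = 0.0196 dits

Mutual information has multiple equivalent forms:
- I(X;Y) = H(X) - H(X|Y)
- I(X;Y) = H(Y) - H(Y|X)
- I(X;Y) = H(X) + H(Y) - H(X,Y)

Computing all quantities:
H(X) = 0.4741, H(Y) = 0.4689, H(X,Y) = 0.9233
H(X|Y) = 0.4545, H(Y|X) = 0.4492

Verification:
H(X) - H(X|Y) = 0.4741 - 0.4545 = 0.0196
H(Y) - H(Y|X) = 0.4689 - 0.4492 = 0.0196
H(X) + H(Y) - H(X,Y) = 0.4741 + 0.4689 - 0.9233 = 0.0196

All forms give I(X;Y) = 0.0196 dits. ✓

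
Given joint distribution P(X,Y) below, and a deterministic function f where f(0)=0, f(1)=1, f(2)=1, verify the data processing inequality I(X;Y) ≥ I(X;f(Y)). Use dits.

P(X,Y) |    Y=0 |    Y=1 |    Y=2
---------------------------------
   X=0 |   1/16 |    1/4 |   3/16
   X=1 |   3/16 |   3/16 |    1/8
I(X;Y) = 0.0189, I(X;f(Y)) = 0.0187, inequality holds: 0.0189 ≥ 0.0187

Data Processing Inequality: For any Markov chain X → Y → Z, we have I(X;Y) ≥ I(X;Z).

Here Z = f(Y) is a deterministic function of Y, forming X → Y → Z.

Original I(X;Y) = 0.0189 dits

After applying f:
P(X,Z) where Z=f(Y):
- P(X,Z=0) = P(X,Y=0)
- P(X,Z=1) = P(X,Y=1) + P(X,Y=2)

I(X;Z) = I(X;f(Y)) = 0.0187 dits

Verification: 0.0189 ≥ 0.0187 ✓

Information cannot be created by processing; the function f can only lose information about X.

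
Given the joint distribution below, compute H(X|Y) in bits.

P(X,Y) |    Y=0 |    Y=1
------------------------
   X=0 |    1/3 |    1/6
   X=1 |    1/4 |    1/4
0.9793 bits

Using the chain rule: H(X|Y) = H(X,Y) - H(Y)

First, compute H(X,Y) = 1.9591 bits

Marginal P(Y) = (7/12, 5/12)
H(Y) = 0.9799 bits

H(X|Y) = H(X,Y) - H(Y) = 1.9591 - 0.9799 = 0.9793 bits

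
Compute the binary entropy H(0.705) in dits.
0.2634 dits

The binary entropy function is:
H(p) = -p log(p) - (1-p) log(1-p)

H(0.705) = -0.705 × log_10(0.705) - 0.295 × log_10(0.295)
H(0.705) = 0.2634 dits

Note: Binary entropy is maximized at p=0.5 (H=1 bit) and minimized at p=0 or p=1 (H=0).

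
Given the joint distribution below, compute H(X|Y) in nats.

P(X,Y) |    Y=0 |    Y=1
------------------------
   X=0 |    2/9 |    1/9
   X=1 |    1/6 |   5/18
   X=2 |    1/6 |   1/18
1.0051 nats

Using the chain rule: H(X|Y) = H(X,Y) - H(Y)

First, compute H(X,Y) = 1.6920 nats

Marginal P(Y) = (5/9, 4/9)
H(Y) = 0.6870 nats

H(X|Y) = H(X,Y) - H(Y) = 1.6920 - 0.6870 = 1.0051 nats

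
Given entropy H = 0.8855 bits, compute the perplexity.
1.8474

Perplexity is 2^H (or exp(H) for natural log).

H = 0.8855 bits
Perplexity = 2^0.8855 = 1.8474

Interpretation: The model's uncertainty is equivalent to choosing uniformly among 1.8 options.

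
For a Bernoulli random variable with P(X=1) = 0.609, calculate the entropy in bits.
0.9654 bits

The binary entropy function is:
H(p) = -p log(p) - (1-p) log(1-p)

H(0.609) = -0.609 × log_2(0.609) - 0.391 × log_2(0.391)
H(0.609) = 0.9654 bits

Note: Binary entropy is maximized at p=0.5 (H=1 bit) and minimized at p=0 or p=1 (H=0).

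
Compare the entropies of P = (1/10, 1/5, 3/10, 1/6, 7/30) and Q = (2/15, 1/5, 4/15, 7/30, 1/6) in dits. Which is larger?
Q

Computing entropies in dits:
H(P) = 0.6738
H(Q) = 0.6867

Distribution Q has higher entropy.

Intuition: The distribution closer to uniform (more spread out) has higher entropy.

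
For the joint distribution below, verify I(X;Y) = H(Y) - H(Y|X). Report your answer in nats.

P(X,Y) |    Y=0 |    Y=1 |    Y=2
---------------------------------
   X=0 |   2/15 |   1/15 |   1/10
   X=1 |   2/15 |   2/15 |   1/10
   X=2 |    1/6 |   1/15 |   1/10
I(X;Y) = 0.0149 nats

Mutual information has multiple equivalent forms:
- I(X;Y) = H(X) - H(X|Y)
- I(X;Y) = H(Y) - H(Y|X)
- I(X;Y) = H(X) + H(Y) - H(X,Y)

Computing all quantities:
H(X) = 1.0953, H(Y) = 1.0760, H(X,Y) = 2.1564
H(X|Y) = 1.0804, H(Y|X) = 1.0612

Verification:
H(X) - H(X|Y) = 1.0953 - 1.0804 = 0.0149
H(Y) - H(Y|X) = 1.0760 - 1.0612 = 0.0149
H(X) + H(Y) - H(X,Y) = 1.0953 + 1.0760 - 2.1564 = 0.0149

All forms give I(X;Y) = 0.0149 nats. ✓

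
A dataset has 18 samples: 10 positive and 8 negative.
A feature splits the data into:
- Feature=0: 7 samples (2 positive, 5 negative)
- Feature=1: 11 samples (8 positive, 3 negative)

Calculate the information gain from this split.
0.1388 bits

Information Gain = H(Y) - H(Y|Feature)

Before split:
P(positive) = 10/18 = 0.5556
H(Y) = 0.9911 bits

After split:
Feature=0: H = 0.8631 bits (weight = 7/18)
Feature=1: H = 0.8454 bits (weight = 11/18)
H(Y|Feature) = (7/18)×0.8631 + (11/18)×0.8454 = 0.8523 bits

Information Gain = 0.9911 - 0.8523 = 0.1388 bits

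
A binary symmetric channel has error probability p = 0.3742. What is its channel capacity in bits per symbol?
0.0462 bits

For a binary symmetric channel (BSC) with error probability p:
Capacity C = 1 - H(p) bits per symbol

where H(p) = -p log₂(p) - (1-p) log₂(1-p) is the binary entropy function.

H(0.3742) = 0.9538 bits
C = 1 - 0.9538 = 0.0462 bits per symbol

This means we can reliably transmit up to 0.0462 bits of information per channel use.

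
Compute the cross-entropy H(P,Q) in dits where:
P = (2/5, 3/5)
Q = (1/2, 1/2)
0.3010 dits

Cross-entropy: H(P,Q) = -Σ p(x) log q(x)

Alternatively: H(P,Q) = H(P) + D_KL(P||Q)
H(P) = 0.2923 dits
D_KL(P||Q) = 0.0087 dits

H(P,Q) = 0.2923 + 0.0087 = 0.3010 dits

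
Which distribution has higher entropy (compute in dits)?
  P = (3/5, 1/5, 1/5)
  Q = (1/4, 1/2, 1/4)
Q

Computing entropies in dits:
H(P) = 0.4127
H(Q) = 0.4515

Distribution Q has higher entropy.

Intuition: The distribution closer to uniform (more spread out) has higher entropy.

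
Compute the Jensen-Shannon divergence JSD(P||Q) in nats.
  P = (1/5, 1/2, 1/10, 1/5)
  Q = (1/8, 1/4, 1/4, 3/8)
0.0557 nats

Jensen-Shannon divergence is:
JSD(P||Q) = 0.5 × D_KL(P||M) + 0.5 × D_KL(Q||M)
where M = 0.5 × (P + Q) is the mixture distribution.

M = 0.5 × (1/5, 1/2, 1/10, 1/5) + 0.5 × (1/8, 1/4, 1/4, 3/8) = (0.1625, 3/8, 7/40, 0.2875)

D_KL(P||M) = 0.0568 nats
D_KL(Q||M) = 0.0546 nats

JSD(P||Q) = 0.5 × 0.0568 + 0.5 × 0.0546 = 0.0557 nats

Unlike KL divergence, JSD is symmetric and bounded: 0 ≤ JSD ≤ log(2).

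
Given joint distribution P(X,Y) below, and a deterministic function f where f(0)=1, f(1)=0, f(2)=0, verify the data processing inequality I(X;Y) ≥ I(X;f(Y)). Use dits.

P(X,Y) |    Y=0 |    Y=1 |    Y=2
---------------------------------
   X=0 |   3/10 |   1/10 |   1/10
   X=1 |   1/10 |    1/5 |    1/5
I(X;Y) = 0.0375, I(X;f(Y)) = 0.0375, inequality holds: 0.0375 ≥ 0.0375

Data Processing Inequality: For any Markov chain X → Y → Z, we have I(X;Y) ≥ I(X;Z).

Here Z = f(Y) is a deterministic function of Y, forming X → Y → Z.

Original I(X;Y) = 0.0375 dits

After applying f:
P(X,Z) where Z=f(Y):
- P(X,Z=0) = P(X,Y=1) + P(X,Y=2)
- P(X,Z=1) = P(X,Y=0)

I(X;Z) = I(X;f(Y)) = 0.0375 dits

Verification: 0.0375 ≥ 0.0375 ✓

Information cannot be created by processing; the function f can only lose information about X.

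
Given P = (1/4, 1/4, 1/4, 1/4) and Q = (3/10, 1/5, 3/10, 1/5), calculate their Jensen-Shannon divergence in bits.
0.0073 bits

Jensen-Shannon divergence is:
JSD(P||Q) = 0.5 × D_KL(P||M) + 0.5 × D_KL(Q||M)
where M = 0.5 × (P + Q) is the mixture distribution.

M = 0.5 × (1/4, 1/4, 1/4, 1/4) + 0.5 × (3/10, 1/5, 3/10, 1/5) = (11/40, 9/40, 11/40, 9/40)

D_KL(P||M) = 0.0072 bits
D_KL(Q||M) = 0.0073 bits

JSD(P||Q) = 0.5 × 0.0072 + 0.5 × 0.0073 = 0.0073 bits

Unlike KL divergence, JSD is symmetric and bounded: 0 ≤ JSD ≤ log(2).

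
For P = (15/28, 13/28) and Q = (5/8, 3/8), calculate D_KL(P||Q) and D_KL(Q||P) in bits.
D_KL(P||Q) = 0.0239, D_KL(Q||P) = 0.0234

KL divergence is not symmetric: D_KL(P||Q) ≠ D_KL(Q||P) in general.

D_KL(P||Q) = 0.0239 bits
D_KL(Q||P) = 0.0234 bits

No, they are not equal!

This asymmetry is why KL divergence is not a true distance metric.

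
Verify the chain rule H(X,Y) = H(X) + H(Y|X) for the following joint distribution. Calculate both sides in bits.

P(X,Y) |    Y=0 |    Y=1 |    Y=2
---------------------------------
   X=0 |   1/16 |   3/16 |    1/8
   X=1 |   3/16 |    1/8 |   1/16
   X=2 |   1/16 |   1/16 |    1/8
H(X,Y) = 3.0306, H(X) = 1.5613, H(Y|X) = 1.4694 (all in bits)

Chain rule: H(X,Y) = H(X) + H(Y|X)

Left side — joint entropy directly:
H(X,Y) = -Σ p(x,y) log p(x,y) = 3.0306 bits

Right side — compute H(Y|X) from the conditional distributions:
P(X) = (3/8, 3/8, 1/4), so H(X) = 1.5613 bits
H(Y|X) = Σ_x P(X=x) · H(Y|X=x):
  P(Y|X=0) = (1/6, 1/2, 1/3), H(Y|X=0) = 1.4591, weight P(X=0) = 3/8
  P(Y|X=1) = (1/2, 1/3, 1/6), H(Y|X=1) = 1.4591, weight P(X=1) = 3/8
  P(Y|X=2) = (1/4, 1/4, 1/2), H(Y|X=2) = 1.5000, weight P(X=2) = 1/4
H(Y|X) = 1.4694 bits

H(X) + H(Y|X) = 1.5613 + 1.4694 = 3.0306 bits

Both sides equal 3.0306 bits. ✓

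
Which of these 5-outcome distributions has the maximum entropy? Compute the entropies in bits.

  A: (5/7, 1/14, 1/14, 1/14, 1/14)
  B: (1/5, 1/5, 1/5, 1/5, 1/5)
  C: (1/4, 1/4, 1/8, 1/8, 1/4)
B

For a discrete distribution over n outcomes, entropy is maximized by the uniform distribution.

Computing entropies:
H(A) = 1.4345 bits
H(B) = 2.3219 bits
H(C) = 2.2500 bits

The uniform distribution (where all probabilities equal 1/5) achieves the maximum entropy of log_2(5) = 2.3219 bits.

Distribution B has the highest entropy.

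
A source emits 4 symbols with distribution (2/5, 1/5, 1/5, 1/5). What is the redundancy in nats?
0.0541 nats

Redundancy measures how far a source is from maximum entropy:
R = H_max - H(X)

Maximum entropy for 4 symbols: H_max = log_e(4) = 1.3863 nats
Actual entropy: H(X) = 1.3322 nats
Redundancy: R = 1.3863 - 1.3322 = 0.0541 nats

This redundancy represents potential for compression: the source could be compressed by 0.0541 nats per symbol.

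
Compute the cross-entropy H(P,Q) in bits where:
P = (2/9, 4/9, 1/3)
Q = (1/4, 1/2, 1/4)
1.5556 bits

Cross-entropy: H(P,Q) = -Σ p(x) log q(x)

Alternatively: H(P,Q) = H(P) + D_KL(P||Q)
H(P) = 1.5305 bits
D_KL(P||Q) = 0.0251 bits

H(P,Q) = 1.5305 + 0.0251 = 1.5556 bits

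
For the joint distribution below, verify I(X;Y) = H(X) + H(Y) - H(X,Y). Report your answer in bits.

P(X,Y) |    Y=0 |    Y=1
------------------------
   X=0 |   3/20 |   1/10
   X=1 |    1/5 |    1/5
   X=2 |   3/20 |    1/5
I(X;Y) = 0.0124 bits

Mutual information has multiple equivalent forms:
- I(X;Y) = H(X) - H(X|Y)
- I(X;Y) = H(Y) - H(Y|X)
- I(X;Y) = H(X) + H(Y) - H(X,Y)

Computing all quantities:
H(X) = 1.5589, H(Y) = 1.0000, H(X,Y) = 2.5464
H(X|Y) = 1.5464, H(Y|X) = 0.9876

Verification:
H(X) - H(X|Y) = 1.5589 - 1.5464 = 0.0124
H(Y) - H(Y|X) = 1.0000 - 0.9876 = 0.0124
H(X) + H(Y) - H(X,Y) = 1.5589 + 1.0000 - 2.5464 = 0.0124

All forms give I(X;Y) = 0.0124 bits. ✓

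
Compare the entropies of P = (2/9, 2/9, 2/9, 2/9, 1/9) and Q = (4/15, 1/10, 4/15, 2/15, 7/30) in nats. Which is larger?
P

Computing entropies in nats:
H(P) = 1.5811
H(Q) = 1.5434

Distribution P has higher entropy.

Intuition: The distribution closer to uniform (more spread out) has higher entropy.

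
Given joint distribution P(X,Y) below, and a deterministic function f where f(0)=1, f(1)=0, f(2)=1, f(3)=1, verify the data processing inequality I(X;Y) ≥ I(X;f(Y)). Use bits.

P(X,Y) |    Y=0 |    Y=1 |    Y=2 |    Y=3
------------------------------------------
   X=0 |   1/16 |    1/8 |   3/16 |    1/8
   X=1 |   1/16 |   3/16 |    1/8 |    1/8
I(X;Y) = 0.0182, I(X;f(Y)) = 0.0132, inequality holds: 0.0182 ≥ 0.0132

Data Processing Inequality: For any Markov chain X → Y → Z, we have I(X;Y) ≥ I(X;Z).

Here Z = f(Y) is a deterministic function of Y, forming X → Y → Z.

Original I(X;Y) = 0.0182 bits

After applying f:
P(X,Z) where Z=f(Y):
- P(X,Z=0) = P(X,Y=1)
- P(X,Z=1) = P(X,Y=0) + P(X,Y=2) + P(X,Y=3)

I(X;Z) = I(X;f(Y)) = 0.0132 bits

Verification: 0.0182 ≥ 0.0132 ✓

Information cannot be created by processing; the function f can only lose information about X.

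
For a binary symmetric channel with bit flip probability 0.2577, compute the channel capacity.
0.1767 bits

For a binary symmetric channel (BSC) with error probability p:
Capacity C = 1 - H(p) bits per symbol

where H(p) = -p log₂(p) - (1-p) log₂(1-p) is the binary entropy function.

H(0.2577) = 0.8233 bits
C = 1 - 0.8233 = 0.1767 bits per symbol

This means we can reliably transmit up to 0.1767 bits of information per channel use.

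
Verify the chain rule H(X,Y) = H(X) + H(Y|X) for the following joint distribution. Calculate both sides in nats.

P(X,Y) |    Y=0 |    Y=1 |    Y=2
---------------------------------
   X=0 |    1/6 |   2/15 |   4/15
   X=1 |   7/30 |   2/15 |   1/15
H(X,Y) = 1.7085, H(X) = 0.6842, H(Y|X) = 1.0243 (all in nats)

Chain rule: H(X,Y) = H(X) + H(Y|X)

Left side — joint entropy directly:
H(X,Y) = -Σ p(x,y) log p(x,y) = 1.7085 nats

Right side — compute H(Y|X) from the conditional distributions:
P(X) = (17/30, 13/30), so H(X) = 0.6842 nats
H(Y|X) = Σ_x P(X=x) · H(Y|X=x):
  P(Y|X=0) = (5/17, 4/17, 8/17), H(Y|X=0) = 1.0551, weight P(X=0) = 17/30
  P(Y|X=1) = (7/13, 4/13, 2/13), H(Y|X=1) = 0.9840, weight P(X=1) = 13/30
H(Y|X) = 1.0243 nats

H(X) + H(Y|X) = 0.6842 + 1.0243 = 1.7085 nats

Both sides equal 1.7085 nats. ✓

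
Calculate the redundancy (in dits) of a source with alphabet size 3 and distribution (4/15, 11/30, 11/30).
0.0045 dits

Redundancy measures how far a source is from maximum entropy:
R = H_max - H(X)

Maximum entropy for 3 symbols: H_max = log_10(3) = 0.4771 dits
Actual entropy: H(X) = 0.4726 dits
Redundancy: R = 0.4771 - 0.4726 = 0.0045 dits

This redundancy represents potential for compression: the source could be compressed by 0.0045 dits per symbol.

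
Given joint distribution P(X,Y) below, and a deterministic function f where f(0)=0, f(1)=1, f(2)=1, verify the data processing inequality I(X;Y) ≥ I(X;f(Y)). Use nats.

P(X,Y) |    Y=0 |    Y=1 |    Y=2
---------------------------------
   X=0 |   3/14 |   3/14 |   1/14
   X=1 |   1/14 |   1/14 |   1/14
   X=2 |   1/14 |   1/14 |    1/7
I(X;Y) = 0.0588, I(X;f(Y)) = 0.0132, inequality holds: 0.0588 ≥ 0.0132

Data Processing Inequality: For any Markov chain X → Y → Z, we have I(X;Y) ≥ I(X;Z).

Here Z = f(Y) is a deterministic function of Y, forming X → Y → Z.

Original I(X;Y) = 0.0588 nats

After applying f:
P(X,Z) where Z=f(Y):
- P(X,Z=0) = P(X,Y=0)
- P(X,Z=1) = P(X,Y=1) + P(X,Y=2)

I(X;Z) = I(X;f(Y)) = 0.0132 nats

Verification: 0.0588 ≥ 0.0132 ✓

Information cannot be created by processing; the function f can only lose information about X.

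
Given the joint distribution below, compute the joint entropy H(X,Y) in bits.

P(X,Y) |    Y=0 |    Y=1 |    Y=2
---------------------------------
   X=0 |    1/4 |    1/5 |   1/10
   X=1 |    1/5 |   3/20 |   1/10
2.5037 bits

Joint entropy is H(X,Y) = -Σ_{x,y} p(x,y) log p(x,y).

Summing over all non-zero entries:
H(X,Y) = -[1/4·log_2(1/4) + 1/5·log_2(1/5) + 1/10·log_2(1/10) + 1/5·log_2(1/5) + 3/20·log_2(3/20) + 1/10·log_2(1/10)]
H(X,Y) = 2.5037 bits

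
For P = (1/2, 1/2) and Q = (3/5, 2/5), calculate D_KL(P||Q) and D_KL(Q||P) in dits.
D_KL(P||Q) = 0.0089, D_KL(Q||P) = 0.0087

KL divergence is not symmetric: D_KL(P||Q) ≠ D_KL(Q||P) in general.

D_KL(P||Q) = 0.0089 dits
D_KL(Q||P) = 0.0087 dits

No, they are not equal!

This asymmetry is why KL divergence is not a true distance metric.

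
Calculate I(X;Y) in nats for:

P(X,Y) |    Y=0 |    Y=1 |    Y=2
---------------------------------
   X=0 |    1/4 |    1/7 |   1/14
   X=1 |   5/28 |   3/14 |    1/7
0.0228 nats

Mutual information: I(X;Y) = H(X) + H(Y) - H(X,Y)

Marginals:
P(X) = (13/28, 15/28), H(X) = 0.6906 nats
P(Y) = (3/7, 5/14, 3/14), H(Y) = 1.0609 nats

Joint entropy: H(X,Y) = 1.7288 nats

I(X;Y) = 0.6906 + 1.0609 - 1.7288 = 0.0228 nats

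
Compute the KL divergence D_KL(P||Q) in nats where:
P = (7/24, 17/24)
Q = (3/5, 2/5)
0.1944 nats

KL divergence: D_KL(P||Q) = Σ p(x) log(p(x)/q(x))

Computing term by term:
  x=0: 7/24 × log_e[(7/24)/(3/5)] = 7/24 × -0.7213 = -0.2104
  x=1: 17/24 × log_e[(17/24)/(2/5)] = 17/24 × 0.5715 = 0.4048

D_KL(P||Q) = 0.1944 nats

Note: KL divergence is always non-negative and equals 0 iff P = Q.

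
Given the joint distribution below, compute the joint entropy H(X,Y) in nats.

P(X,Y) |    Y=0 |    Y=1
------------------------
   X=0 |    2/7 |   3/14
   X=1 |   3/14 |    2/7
1.3761 nats

Joint entropy is H(X,Y) = -Σ_{x,y} p(x,y) log p(x,y).

Summing over all non-zero entries:
H(X,Y) = -[2/7·log_e(2/7) + 3/14·log_e(3/14) + 3/14·log_e(3/14) + 2/7·log_e(2/7)]
H(X,Y) = 1.3761 nats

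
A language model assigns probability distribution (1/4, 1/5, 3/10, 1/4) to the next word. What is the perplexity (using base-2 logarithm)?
3.9599

Perplexity is 2^H (or exp(H) for natural log).

First, H = -Σ p log p = 1.9855 bits
Perplexity = 2^1.9855 = 3.9599

Interpretation: The model's uncertainty is equivalent to choosing uniformly among 4.0 options.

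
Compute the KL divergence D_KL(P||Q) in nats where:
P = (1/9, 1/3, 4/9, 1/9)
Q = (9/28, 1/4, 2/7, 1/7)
0.1463 nats

KL divergence: D_KL(P||Q) = Σ p(x) log(p(x)/q(x))

Computing term by term:
  x=0: 1/9 × log_e[(1/9)/(9/28)] = 1/9 × -1.0622 = -0.1180
  x=1: 1/3 × log_e[(1/3)/(1/4)] = 1/3 × 0.2877 = 0.0959
  x=2: 4/9 × log_e[(4/9)/(2/7)] = 4/9 × 0.4418 = 0.1964
  x=3: 1/9 × log_e[(1/9)/(1/7)] = 1/9 × -0.2513 = -0.0279

D_KL(P||Q) = 0.1463 nats

Note: KL divergence is always non-negative and equals 0 iff P = Q.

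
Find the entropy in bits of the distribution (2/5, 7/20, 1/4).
1.5589 bits

Shannon entropy is H(X) = -Σ p(x) log p(x).

For P = (2/5, 7/20, 1/4):
H = -2/5 × log_2(2/5) -7/20 × log_2(7/20) -1/4 × log_2(1/4)
H = 1.5589 bits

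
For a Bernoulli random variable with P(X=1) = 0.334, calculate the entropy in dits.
0.2766 dits

The binary entropy function is:
H(p) = -p log(p) - (1-p) log(1-p)

H(0.334) = -0.334 × log_10(0.334) - 0.666 × log_10(0.666)
H(0.334) = 0.2766 dits

Note: Binary entropy is maximized at p=0.5 (H=1 bit) and minimized at p=0 or p=1 (H=0).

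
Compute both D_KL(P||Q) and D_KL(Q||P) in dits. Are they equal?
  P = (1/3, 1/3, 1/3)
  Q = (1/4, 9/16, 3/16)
D_KL(P||Q) = 0.0492, D_KL(Q||P) = 0.0497

KL divergence is not symmetric: D_KL(P||Q) ≠ D_KL(Q||P) in general.

D_KL(P||Q) = 0.0492 dits
D_KL(Q||P) = 0.0497 dits

No, they are not equal!

This asymmetry is why KL divergence is not a true distance metric.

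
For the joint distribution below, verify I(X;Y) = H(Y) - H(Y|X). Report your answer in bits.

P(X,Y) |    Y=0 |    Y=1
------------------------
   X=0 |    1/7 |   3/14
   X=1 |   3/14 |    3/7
I(X;Y) = 0.0032 bits

Mutual information has multiple equivalent forms:
- I(X;Y) = H(X) - H(X|Y)
- I(X;Y) = H(Y) - H(Y|X)
- I(X;Y) = H(X) + H(Y) - H(X,Y)

Computing all quantities:
H(X) = 0.9403, H(Y) = 0.9403, H(X,Y) = 1.8774
H(X|Y) = 0.9371, H(Y|X) = 0.9371

Verification:
H(X) - H(X|Y) = 0.9403 - 0.9371 = 0.0032
H(Y) - H(Y|X) = 0.9403 - 0.9371 = 0.0032
H(X) + H(Y) - H(X,Y) = 0.9403 + 0.9403 - 1.8774 = 0.0032

All forms give I(X;Y) = 0.0032 bits. ✓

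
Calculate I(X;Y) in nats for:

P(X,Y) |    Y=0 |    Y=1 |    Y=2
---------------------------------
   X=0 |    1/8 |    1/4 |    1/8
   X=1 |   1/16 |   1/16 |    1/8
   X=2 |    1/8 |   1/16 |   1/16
0.0551 nats

Mutual information: I(X;Y) = H(X) + H(Y) - H(X,Y)

Marginals:
P(X) = (1/2, 1/4, 1/4), H(X) = 1.0397 nats
P(Y) = (5/16, 3/8, 5/16), H(Y) = 1.0948 nats

Joint entropy: H(X,Y) = 2.0794 nats

I(X;Y) = 1.0397 + 1.0948 - 2.0794 = 0.0551 nats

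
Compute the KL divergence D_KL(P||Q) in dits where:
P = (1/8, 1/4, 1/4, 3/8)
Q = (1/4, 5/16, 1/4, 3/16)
0.0510 dits

KL divergence: D_KL(P||Q) = Σ p(x) log(p(x)/q(x))

Computing term by term:
  x=0: 1/8 × log_10[(1/8)/(1/4)] = 1/8 × -0.3010 = -0.0376
  x=1: 1/4 × log_10[(1/4)/(5/16)] = 1/4 × -0.0969 = -0.0242
  x=2: 1/4 × log_10[(1/4)/(1/4)] = 1/4 × 0.0000 = 0.0000
  x=3: 3/8 × log_10[(3/8)/(3/16)] = 3/8 × 0.3010 = 0.1129

D_KL(P||Q) = 0.0510 dits

Note: KL divergence is always non-negative and equals 0 iff P = Q.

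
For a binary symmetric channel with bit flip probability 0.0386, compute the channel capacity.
0.7642 bits

For a binary symmetric channel (BSC) with error probability p:
Capacity C = 1 - H(p) bits per symbol

where H(p) = -p log₂(p) - (1-p) log₂(1-p) is the binary entropy function.

H(0.0386) = 0.2358 bits
C = 1 - 0.2358 = 0.7642 bits per symbol

This means we can reliably transmit up to 0.7642 bits of information per channel use.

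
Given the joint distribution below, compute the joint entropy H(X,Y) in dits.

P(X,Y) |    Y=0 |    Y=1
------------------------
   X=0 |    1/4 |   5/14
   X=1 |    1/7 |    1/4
0.5815 dits

Joint entropy is H(X,Y) = -Σ_{x,y} p(x,y) log p(x,y).

Summing over all non-zero entries:
H(X,Y) = -[1/4·log_10(1/4) + 5/14·log_10(5/14) + 1/7·log_10(1/7) + 1/4·log_10(1/4)]
H(X,Y) = 0.5815 dits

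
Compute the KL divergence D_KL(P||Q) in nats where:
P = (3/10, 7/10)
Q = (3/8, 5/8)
0.0124 nats

KL divergence: D_KL(P||Q) = Σ p(x) log(p(x)/q(x))

Computing term by term:
  x=0: 3/10 × log_e[(3/10)/(3/8)] = 3/10 × -0.2231 = -0.0669
  x=1: 7/10 × log_e[(7/10)/(5/8)] = 7/10 × 0.1133 = 0.0793

D_KL(P||Q) = 0.0124 nats

Note: KL divergence is always non-negative and equals 0 iff P = Q.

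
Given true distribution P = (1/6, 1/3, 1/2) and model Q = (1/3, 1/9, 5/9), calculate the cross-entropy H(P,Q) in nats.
1.2094 nats

Cross-entropy: H(P,Q) = -Σ p(x) log q(x)

Alternatively: H(P,Q) = H(P) + D_KL(P||Q)
H(P) = 1.0114 nats
D_KL(P||Q) = 0.1980 nats

H(P,Q) = 1.0114 + 0.1980 = 1.2094 nats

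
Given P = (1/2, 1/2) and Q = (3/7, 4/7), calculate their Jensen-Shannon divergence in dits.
0.0011 dits

Jensen-Shannon divergence is:
JSD(P||Q) = 0.5 × D_KL(P||M) + 0.5 × D_KL(Q||M)
where M = 0.5 × (P + Q) is the mixture distribution.

M = 0.5 × (1/2, 1/2) + 0.5 × (3/7, 4/7) = (13/28, 15/28)

D_KL(P||M) = 0.0011 dits
D_KL(Q||M) = 0.0011 dits

JSD(P||Q) = 0.5 × 0.0011 + 0.5 × 0.0011 = 0.0011 dits

Unlike KL divergence, JSD is symmetric and bounded: 0 ≤ JSD ≤ log(2).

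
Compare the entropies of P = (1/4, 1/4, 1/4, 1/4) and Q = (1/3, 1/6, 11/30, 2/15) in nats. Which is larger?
P

Computing entropies in nats:
H(P) = 1.3863
H(Q) = 1.3014

Distribution P has higher entropy.

Intuition: The distribution closer to uniform (more spread out) has higher entropy.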